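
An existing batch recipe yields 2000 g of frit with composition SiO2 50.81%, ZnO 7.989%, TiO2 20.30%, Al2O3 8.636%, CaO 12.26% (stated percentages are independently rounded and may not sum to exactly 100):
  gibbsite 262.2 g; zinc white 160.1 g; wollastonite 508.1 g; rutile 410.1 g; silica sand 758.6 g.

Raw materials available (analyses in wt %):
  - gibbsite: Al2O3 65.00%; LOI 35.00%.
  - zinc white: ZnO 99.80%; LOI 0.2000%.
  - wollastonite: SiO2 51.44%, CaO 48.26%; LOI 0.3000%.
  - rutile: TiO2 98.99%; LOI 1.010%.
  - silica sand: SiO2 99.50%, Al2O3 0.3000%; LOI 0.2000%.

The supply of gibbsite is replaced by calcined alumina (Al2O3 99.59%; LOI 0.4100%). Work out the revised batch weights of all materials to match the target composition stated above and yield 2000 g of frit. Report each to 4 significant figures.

Revised batch per 2000 g frit:
  calcined alumina: 171.1 g
  zinc white: 160.1 g
  wollastonite: 508.1 g
  rutile: 410.1 g
  silica sand: 758.6 g
Total batch = 2008 g; LOI loss = 8.205 g

Values along the way are shown rounded off to 4 significant figures across the worked steps; the whole derivation holds exact precision through the solve; every reported figure is rounded exactly once. The derived quantities (five oxide percentages, glass mass, totals, ignition loss, yield) are recomputed in full float precision from the batch weights per 2000 g of glass, exactly as shown in the problem or answer text.
Oxide-by-oxide targets in 2000 g frit:
  SiO2: 50.81% × 2000 = 1016 g
  ZnO: 7.989% × 2000 = 159.8 g
  TiO2: 20.30% × 2000 = 406.0 g
  Al2O3: 8.636% × 2000 = 172.7 g
  CaO: 12.26% × 2000 = 245.2 g
Verifying the oxide balance per the reported batch figures, under the basis named above (every target is met by its sum net of answer rounding effects):
  SiO2: 508.1·0.5144 + 758.6·0.9950 = 1016 g (target 1016 g)
  ZnO: 160.1·0.9980 = 159.8 g (target 159.8 g)
  TiO2: 410.1·0.9899 = 406.0 g (target 406.0 g)
  Al2O3: 171.1·0.9959 + 758.6·0.003000 = 172.7 g (target 172.7 g)
  CaO: 508.1·0.4826 = 245.2 g (target 245.2 g)
Mass balance on the glass: Σ batch − LOI loss = 2000 g (targets for the oxides total 2000 g; against the stated basis, 2000 g — a pure rounding effect).
Batch grand total — Σ batch = 2008 g; the LOI term Σ batch·LOI equals 8.205 g; yield, glass over the total, = 99.59%.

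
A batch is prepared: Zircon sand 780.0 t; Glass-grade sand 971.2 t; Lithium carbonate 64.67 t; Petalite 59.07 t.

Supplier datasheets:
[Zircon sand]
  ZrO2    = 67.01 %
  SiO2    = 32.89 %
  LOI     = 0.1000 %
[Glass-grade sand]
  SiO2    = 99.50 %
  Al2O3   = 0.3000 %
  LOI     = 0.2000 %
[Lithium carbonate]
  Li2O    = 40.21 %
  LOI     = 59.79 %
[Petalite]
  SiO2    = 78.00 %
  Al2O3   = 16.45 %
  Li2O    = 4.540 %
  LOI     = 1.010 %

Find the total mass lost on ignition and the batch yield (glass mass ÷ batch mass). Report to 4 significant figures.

LOI loss = 41.99 t; glass = 1833 t; yield = 97.76%

Mid-chain values are rounded off to 4 significant digits wherever printed — the working math keeps full float precision at all times; a single rounding completes each reported value; derived quantities, which include yield, the totals, four oxide percentages, ignition loss, net glass mass, are rebuilt at full precision, as given in the problem or answer text, from the weighed amounts for 1833 t of glass.
Loss on ignition, line by line:
  Zircon sand: 780.0 × 0.001000 = 0.7800 t
  Glass-grade sand: 971.2 × 0.002000 = 1.942 t
  Lithium carbonate: 64.67 × 0.5979 = 38.67 t
  Petalite: 59.07 × 0.01010 = 0.5966 t
Total LOI = 41.99 t
Glass = batch − LOI = 1875 − 41.99 = 1833 t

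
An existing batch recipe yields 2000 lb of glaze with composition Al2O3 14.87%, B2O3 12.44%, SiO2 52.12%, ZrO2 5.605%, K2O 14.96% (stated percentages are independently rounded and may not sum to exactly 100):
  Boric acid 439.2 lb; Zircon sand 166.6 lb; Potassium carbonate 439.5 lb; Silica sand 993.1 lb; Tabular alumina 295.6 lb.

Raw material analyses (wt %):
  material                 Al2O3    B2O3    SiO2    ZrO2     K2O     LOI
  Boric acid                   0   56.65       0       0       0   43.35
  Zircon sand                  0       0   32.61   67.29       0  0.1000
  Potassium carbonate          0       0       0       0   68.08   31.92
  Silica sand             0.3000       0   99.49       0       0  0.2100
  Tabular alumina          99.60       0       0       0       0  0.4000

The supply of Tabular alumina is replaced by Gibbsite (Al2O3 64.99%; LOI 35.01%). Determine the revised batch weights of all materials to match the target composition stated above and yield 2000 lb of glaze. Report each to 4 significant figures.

Revised batch per 2000 lb glaze:
  Boric acid: 439.2 lb
  Zircon sand: 166.6 lb
  Potassium carbonate: 439.5 lb
  Silica sand: 993.1 lb
  Gibbsite: 453.0 lb
Total batch = 2491 lb; LOI loss = 491.5 lb

Mid-chain values appear (rounded to 4 significant digits) as written; all arithmetic holds exact precision at all times. A single rounding completes every reported number. Derived quantities are carried starting from the weights at 2000 lb of glass at full float precision (the totals, ignition loss, the yield, net glass mass, five oxide percentages) as set out in problem or answer.
Target oxide masses per 2000 lb glaze:
  Al2O3: 14.87% × 2000 = 297.4 lb
  B2O3: 12.44% × 2000 = 248.8 lb
  SiO2: 52.12% × 2000 = 1042 lb
  ZrO2: 5.605% × 2000 = 112.1 lb
  K2O: 14.96% × 2000 = 299.2 lb
Oxide-by-oxide audit working from each reported weight, relative to the basis at hand (delivered sums recover each target given rounding of the digits):
  Al2O3: 993.1·0.003000 + 453.0·0.6499 = 297.4 lb (target 297.4 lb)
  B2O3: 439.2·0.5665 = 248.8 lb (target 248.8 lb)
  SiO2: 166.6·0.3261 + 993.1·0.9949 = 1042 lb (target 1042 lb)
  ZrO2: 166.6·0.6729 = 112.1 lb (target 112.1 lb)
  K2O: 439.5·0.6808 = 299.2 lb (target 299.2 lb)
Glass-mass closure: total batch − LOI = 2000 lb (the targets, summed, come to 2000 lb; stated basis 2000 lb — a pure rounding effect).
Whole-batch sum: Σ batch = 2491 lb; Σ batch·LOI gives LOI loss = 491.5 lb; yield: glass divided by total = 80.27%.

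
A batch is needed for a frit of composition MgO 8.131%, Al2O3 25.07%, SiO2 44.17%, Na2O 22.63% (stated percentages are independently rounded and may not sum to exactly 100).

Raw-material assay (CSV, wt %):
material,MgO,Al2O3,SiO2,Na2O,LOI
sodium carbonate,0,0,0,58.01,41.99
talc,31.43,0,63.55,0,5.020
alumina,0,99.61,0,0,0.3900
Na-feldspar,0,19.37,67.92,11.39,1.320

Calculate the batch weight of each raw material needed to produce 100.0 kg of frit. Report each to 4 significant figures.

Batch per 100.0 kg frit:
  sodium carbonate: 30.99 kg
  talc: 25.87 kg
  alumina: 17.23 kg
  Na-feldspar: 40.83 kg
Total batch = 114.9 kg; LOI loss = 14.92 kg; yield = 87.02%

The whole derivation carries full precision all the way through. Values along the way appear rounded off to 4 significant digits as written; exactly one rounding is applied to every reported number — derived quantities are recomputed at full precision (the four compositions, yield, LOI, totals, glass mass) using the weight values at 100.0 kg of glass, exactly as printed in problem or answer.
Oxide-by-oxide targets in 100.0 kg frit:
  MgO: 8.131% × 100.0 = 8.131 kg
  Al2O3: 25.07% × 100.0 = 25.07 kg
  SiO2: 44.17% × 100.0 = 44.17 kg
  Na2O: 22.63% × 100.0 = 22.63 kg
A balance pass over the oxides, with the batch weights as given, for the quoted basis mass (every target is met by its sum given rounding of the digits):
  MgO: 25.87·0.3143 = 8.131 kg (target 8.131 kg)
  Al2O3: 17.23·0.9961 + 40.83·0.1937 = 25.07 kg (target 25.07 kg)
  SiO2: 25.87·0.6355 + 40.83·0.6792 = 44.17 kg (target 44.17 kg)
  Na2O: 30.99·0.5801 + 40.83·0.1139 = 22.63 kg (target 22.63 kg)
Mass balance on the glass: net batch after ignition = 100.0 kg (the Σ of target masses is 100.0 kg; with the basis standing at 100.0 kg — gaps are rounding artifacts).
Whole-batch sum: Σ batch = 114.9 kg; loss to ignition Σ batch·LOI = 14.92 kg; yield, glass over the total, = 87.02%.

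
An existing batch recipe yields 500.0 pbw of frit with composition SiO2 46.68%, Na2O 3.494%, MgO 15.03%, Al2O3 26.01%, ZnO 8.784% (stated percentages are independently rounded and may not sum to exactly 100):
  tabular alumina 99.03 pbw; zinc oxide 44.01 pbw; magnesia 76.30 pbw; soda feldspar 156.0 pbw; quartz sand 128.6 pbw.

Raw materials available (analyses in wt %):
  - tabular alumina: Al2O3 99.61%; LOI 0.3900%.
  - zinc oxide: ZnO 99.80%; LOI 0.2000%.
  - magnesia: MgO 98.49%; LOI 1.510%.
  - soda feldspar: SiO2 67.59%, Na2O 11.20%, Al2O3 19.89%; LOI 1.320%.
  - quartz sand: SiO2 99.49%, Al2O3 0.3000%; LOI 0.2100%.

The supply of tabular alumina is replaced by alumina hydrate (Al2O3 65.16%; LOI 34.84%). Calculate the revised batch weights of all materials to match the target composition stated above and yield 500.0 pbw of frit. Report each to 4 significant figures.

The whole derivation maintains full precision end to end. Mid-chain values are printed, rounded to 4 significant digits, in the printout; every reported number carries a single rounding; the derived quantities (LOI, glass mass, five oxide percentages, yield, totals) are computed at full precision from the weighed amounts per 500.0 pbw of glass as quoted within the problem or the answer.
Target masses of each oxide per 500.0 pbw frit:
  SiO2: 46.68% × 500.0 = 233.4 pbw
  Na2O: 3.494% × 500.0 = 17.47 pbw
  MgO: 15.03% × 500.0 = 75.15 pbw
  Al2O3: 26.01% × 500.0 = 130.0 pbw
  ZnO: 8.784% × 500.0 = 43.92 pbw
Checking each oxide sum applying the batch weights above, on the stated basis (every target is met by its sum within answer rounding):
  SiO2: 156.0·0.6759 + 128.6·0.9949 = 233.4 pbw (target 233.4 pbw)
  Na2O: 156.0·0.1120 = 17.47 pbw (target 17.47 pbw)
  MgO: 76.30·0.9849 = 75.15 pbw (target 75.15 pbw)
  Al2O3: 151.4·0.6516 + 156.0·0.1989 + 128.6·0.003000 = 130.1 pbw (target 130.0 pbw)
  ZnO: 44.01·0.9980 = 43.92 pbw (target 43.92 pbw)
Mass balance on the glass: batch total minus LOI = 500.0 pbw (summing oxide targets gives 500.0 pbw; the stated basis being 500.0 pbw — a pure rounding effect).
Summing the batch: Σ batch = 556.3 pbw; loss to ignition Σ batch·LOI = 56.32 pbw; yield: glass divided by total = 89.88%.

Revised batch per 500.0 pbw frit:
  alumina hydrate: 151.4 pbw
  zinc oxide: 44.01 pbw
  magnesia: 76.30 pbw
  soda feldspar: 156.0 pbw
  quartz sand: 128.6 pbw
Total batch = 556.3 pbw; LOI loss = 56.32 pbw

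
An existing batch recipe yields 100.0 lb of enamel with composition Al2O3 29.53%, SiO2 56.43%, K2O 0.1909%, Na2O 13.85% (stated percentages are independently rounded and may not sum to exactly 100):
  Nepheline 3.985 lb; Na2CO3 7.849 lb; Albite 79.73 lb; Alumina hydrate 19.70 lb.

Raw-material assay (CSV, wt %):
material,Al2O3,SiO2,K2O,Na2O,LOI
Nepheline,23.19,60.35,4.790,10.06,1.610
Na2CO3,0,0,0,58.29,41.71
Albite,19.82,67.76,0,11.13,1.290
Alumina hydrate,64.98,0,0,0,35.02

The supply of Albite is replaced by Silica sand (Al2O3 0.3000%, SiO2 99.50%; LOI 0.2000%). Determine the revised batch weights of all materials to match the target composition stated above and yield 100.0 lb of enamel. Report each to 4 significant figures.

Rounding to four significant digits extends to each mid-chain value as displayed. Every computation runs at full precision throughout; a single rounding produces each reported figure — derived quantities are re-derived at full float precision (the four compositions, the yield, ignition loss, totals, net glass mass) starting from the weights per 100.0 lb of glass, as given in the problem or answer text.
Target oxide masses per 100.0 lb enamel:
  Al2O3: 29.53% × 100.0 = 29.53 lb
  SiO2: 56.43% × 100.0 = 56.43 lb
  K2O: 0.1909% × 100.0 = 0.1909 lb
  Na2O: 13.85% × 100.0 = 13.85 lb
Checking each oxide sum from the weights as reported, relative to the basis at hand (summed amounts equal target values once rounding is allowed for):
  Al2O3: 3.985·0.2319 + 54.30·0.003000 + 43.77·0.6498 = 29.53 lb (target 29.53 lb)
  SiO2: 3.985·0.6035 + 54.30·0.9950 = 56.43 lb (target 56.43 lb)
  K2O: 3.985·0.04790 = 0.1909 lb (target 0.1909 lb)
  Na2O: 3.985·0.1006 + 23.07·0.5829 = 13.85 lb (target 13.85 lb)
Mass balance on the glass: batch Σ − ignition loss = 100.0 lb (targets for the oxides total 100.0 lb; basis as stated: 100.0 lb — deltas are rounding alone).
Whole-batch sum: Σ batch = 125.1 lb; ignition loss, Σ(batch × LOI) = 25.12 lb; yield: glass divided by total = 79.92%.

Revised batch per 100.0 lb enamel:
  Nepheline: 3.985 lb
  Na2CO3: 23.07 lb
  Silica sand: 54.30 lb
  Alumina hydrate: 43.77 lb
Total batch = 125.1 lb; LOI loss = 25.12 lb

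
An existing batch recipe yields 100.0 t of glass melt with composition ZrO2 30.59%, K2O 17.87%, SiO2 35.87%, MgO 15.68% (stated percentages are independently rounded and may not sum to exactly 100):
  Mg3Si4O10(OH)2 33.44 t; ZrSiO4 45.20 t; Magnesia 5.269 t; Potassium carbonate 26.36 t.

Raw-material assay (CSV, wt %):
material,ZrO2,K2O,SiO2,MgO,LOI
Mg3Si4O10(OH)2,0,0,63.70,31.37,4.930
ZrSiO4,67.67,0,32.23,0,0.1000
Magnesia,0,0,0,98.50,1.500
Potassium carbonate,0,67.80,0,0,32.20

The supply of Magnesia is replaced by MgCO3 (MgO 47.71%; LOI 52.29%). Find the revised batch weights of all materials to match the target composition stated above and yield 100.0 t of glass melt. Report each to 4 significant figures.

Revised batch per 100.0 t glass melt:
  Mg3Si4O10(OH)2: 33.44 t
  ZrSiO4: 45.20 t
  MgCO3: 10.88 t
  Potassium carbonate: 26.36 t
Total batch = 115.9 t; LOI loss = 15.87 t

The whole derivation carries exact precision from start to finish; values along the way are displayed (rounded to 4 significant digits) in the working — exactly one rounding lands on each reported result; all derived quantities (the yield, the four compositions, totals, LOI, glass mass) are recomputed from the batch weights at 100.0 t of glass in full precision as set out in either problem or answer.
Target masses of each oxide per 100.0 t glass melt:
  ZrO2: 30.59% × 100.0 = 30.59 t
  K2O: 17.87% × 100.0 = 17.87 t
  SiO2: 35.87% × 100.0 = 35.87 t
  MgO: 15.68% × 100.0 = 15.68 t
Per-oxide balance check from the weights as reported, versus the basis set out (every target is met by its sum net of answer rounding effects):
  ZrO2: 45.20·0.6767 = 30.59 t (target 30.59 t)
  K2O: 26.36·0.6780 = 17.87 t (target 17.87 t)
  SiO2: 33.44·0.6370 + 45.20·0.3223 = 35.87 t (target 35.87 t)
  MgO: 33.44·0.3137 + 10.88·0.4771 = 15.68 t (target 15.68 t)
Auditing the glass mass value: batch Σ − ignition loss = 100.0 t (summing oxide targets gives 100.0 t; the stated basis being 100.0 t — rounding explains the deltas).
Adding the batch up: Σ batch = 115.9 t; Σ batch·LOI gives LOI loss = 15.87 t; yield, glass over the total, = 86.30%.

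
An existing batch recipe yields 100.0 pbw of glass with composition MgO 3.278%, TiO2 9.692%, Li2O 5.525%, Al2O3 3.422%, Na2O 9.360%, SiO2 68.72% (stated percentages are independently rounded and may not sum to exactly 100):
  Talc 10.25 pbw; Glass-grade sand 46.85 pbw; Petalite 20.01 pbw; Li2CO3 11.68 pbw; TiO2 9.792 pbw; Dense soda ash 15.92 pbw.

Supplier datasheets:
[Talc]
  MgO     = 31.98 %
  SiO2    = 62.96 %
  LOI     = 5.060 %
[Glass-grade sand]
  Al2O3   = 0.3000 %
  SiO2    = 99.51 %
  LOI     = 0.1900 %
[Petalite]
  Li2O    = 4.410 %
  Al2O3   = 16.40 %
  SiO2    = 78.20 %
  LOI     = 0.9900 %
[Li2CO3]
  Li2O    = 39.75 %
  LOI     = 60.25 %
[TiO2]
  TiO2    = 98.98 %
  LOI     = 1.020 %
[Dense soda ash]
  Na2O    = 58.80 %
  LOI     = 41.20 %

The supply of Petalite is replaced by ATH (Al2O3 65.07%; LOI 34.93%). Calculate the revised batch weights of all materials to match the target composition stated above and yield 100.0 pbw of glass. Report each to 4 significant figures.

Intermediates are displayed rounded off to 4 significant figures in the printout — each numeric step runs at full float precision at all times. A single rounding finalizes each reported result — derived quantities, including the totals, net glass mass, LOI, the six compositions, yield, are rebuilt from the weighed amounts at 100.0 pbw of glass in full precision, exactly as printed in the problem or answer text.
Target masses of each oxide per 100.0 pbw glass:
  MgO: 3.278% × 100.0 = 3.278 pbw
  TiO2: 9.692% × 100.0 = 9.692 pbw
  Li2O: 5.525% × 100.0 = 5.525 pbw
  Al2O3: 3.422% × 100.0 = 3.422 pbw
  Na2O: 9.360% × 100.0 = 9.360 pbw
  SiO2: 68.72% × 100.0 = 68.72 pbw
Oxide-by-oxide audit using the reported weights, versus the basis set out (every target is met by its sum net of answer rounding effects):
  MgO: 10.25·0.3198 = 3.278 pbw (target 3.278 pbw)
  TiO2: 9.792·0.9898 = 9.692 pbw (target 9.692 pbw)
  Li2O: 13.90·0.3975 = 5.525 pbw (target 5.525 pbw)
  Al2O3: 62.57·0.003000 + 4.970·0.6507 = 3.422 pbw (target 3.422 pbw)
  Na2O: 15.92·0.5880 = 9.361 pbw (target 9.360 pbw)
  SiO2: 10.25·0.6296 + 62.57·0.9951 = 68.72 pbw (target 68.72 pbw)
Glass mass check: whole batch net of LOI = 99.99 pbw (summing oxide targets gives 100.0 pbw; against the stated basis, 100.0 pbw — differing by rounding only).
Total batch = Σ batch = 117.4 pbw; the LOI term Σ batch·LOI equals 17.41 pbw; glass ÷ batch gives a yield of 85.17%.

Revised batch per 100.0 pbw glass:
  Talc: 10.25 pbw
  Glass-grade sand: 62.57 pbw
  ATH: 4.970 pbw
  Li2CO3: 13.90 pbw
  TiO2: 9.792 pbw
  Dense soda ash: 15.92 pbw
Total batch = 117.4 pbw; LOI loss = 17.41 pbw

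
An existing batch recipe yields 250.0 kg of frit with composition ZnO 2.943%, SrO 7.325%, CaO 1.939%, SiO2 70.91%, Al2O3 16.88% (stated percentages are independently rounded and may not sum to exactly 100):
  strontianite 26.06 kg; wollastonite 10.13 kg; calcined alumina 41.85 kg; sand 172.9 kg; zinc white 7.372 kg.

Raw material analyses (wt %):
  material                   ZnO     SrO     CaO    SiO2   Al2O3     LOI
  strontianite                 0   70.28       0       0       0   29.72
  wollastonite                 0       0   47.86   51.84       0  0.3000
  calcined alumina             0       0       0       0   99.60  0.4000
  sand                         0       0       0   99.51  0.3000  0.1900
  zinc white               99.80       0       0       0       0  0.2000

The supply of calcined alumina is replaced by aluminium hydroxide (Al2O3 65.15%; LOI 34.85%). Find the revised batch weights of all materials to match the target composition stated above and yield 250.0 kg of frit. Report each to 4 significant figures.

Each numeric step carries full precision at each step. In-progress results are displayed (rounded to 4 significant figures) as written. Each reported number includes exactly one rounding. All derived quantities are rebuilt in full float precision (ignition loss, totals, the five compositions, the yield, net glass mass) using the weight values at 250.0 kg of glass, exactly as printed in the problem or the answer.
Per-oxide target masses for 250.0 kg frit:
  ZnO: 2.943% × 250.0 = 7.358 kg
  SrO: 7.325% × 250.0 = 18.31 kg
  CaO: 1.939% × 250.0 = 4.848 kg
  SiO2: 70.91% × 250.0 = 177.3 kg
  Al2O3: 16.88% × 250.0 = 42.20 kg
Oxide-by-oxide audit working from each reported weight, per the basis as stated (every target is met by its sum net of answer rounding effects):
  ZnO: 7.372·0.9980 = 7.357 kg (target 7.358 kg)
  SrO: 26.06·0.7028 = 18.31 kg (target 18.31 kg)
  CaO: 10.13·0.4786 = 4.848 kg (target 4.848 kg)
  SiO2: 10.13·0.5184 + 172.9·0.9951 = 177.3 kg (target 177.3 kg)
  Al2O3: 63.98·0.6515 + 172.9·0.003000 = 42.20 kg (target 42.20 kg)
Glass-mass closure: the batch minus its LOI: 250.0 kg (the targets, summed, come to 250.0 kg; versus the stated basis of 250.0 kg — a pure rounding effect).
Whole-batch sum: Σ batch = 280.4 kg; loss to ignition Σ batch·LOI = 30.42 kg; glass ÷ batch gives a yield of 89.15%.

Revised batch per 250.0 kg frit:
  strontianite: 26.06 kg
  wollastonite: 10.13 kg
  aluminium hydroxide: 63.98 kg
  sand: 172.9 kg
  zinc white: 7.372 kg
Total batch = 280.4 kg; LOI loss = 30.42 kg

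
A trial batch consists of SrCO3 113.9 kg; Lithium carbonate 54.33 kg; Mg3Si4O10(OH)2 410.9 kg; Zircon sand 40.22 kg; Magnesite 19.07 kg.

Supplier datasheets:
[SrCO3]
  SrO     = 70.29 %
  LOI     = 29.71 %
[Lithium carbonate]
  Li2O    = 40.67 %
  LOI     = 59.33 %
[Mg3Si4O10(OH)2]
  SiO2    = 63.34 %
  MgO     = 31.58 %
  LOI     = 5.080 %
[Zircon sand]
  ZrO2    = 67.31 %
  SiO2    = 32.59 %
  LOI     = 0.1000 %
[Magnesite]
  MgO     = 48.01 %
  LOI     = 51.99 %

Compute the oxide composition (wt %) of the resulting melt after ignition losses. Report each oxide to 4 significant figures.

Glass mass = 541.5 kg (batch 638.4 − LOI 96.90).
Composition: Li2O 4.080%, ZrO2 4.999%, SiO2 50.48%, SrO 14.78%, MgO 25.65%

All arithmetic keeps full float precision at each step — intermediates appear (rounded to 4 significant digits) on the page. Every reported result undergoes a single rounding. All derived quantities (the yield, net glass mass, the totals, ignition loss, the five compositions) are computed in full float precision from the weighed amounts on 541.5 kg of glass, as quoted within question or answer.
Delivered oxide masses:
  Li2O: 54.33·0.4067 = 22.10 kg
  ZrO2: 40.22·0.6731 = 27.07 kg
  SiO2: 410.9·0.6334 + 40.22·0.3259 = 273.4 kg
  SrO: 113.9·0.7029 = 80.06 kg
  MgO: 410.9·0.3158 + 19.07·0.4801 = 138.9 kg
LOI: 113.9·0.2971 + 54.33·0.5933 + 410.9·0.05080 + 40.22·0.001000 + 19.07·0.5199 = 96.90 kg
Resulting glass, batch − LOI: 638.4 − 96.90 = 541.5 kg (= Σ oxide masses)
wt %: oxide over glass, times 100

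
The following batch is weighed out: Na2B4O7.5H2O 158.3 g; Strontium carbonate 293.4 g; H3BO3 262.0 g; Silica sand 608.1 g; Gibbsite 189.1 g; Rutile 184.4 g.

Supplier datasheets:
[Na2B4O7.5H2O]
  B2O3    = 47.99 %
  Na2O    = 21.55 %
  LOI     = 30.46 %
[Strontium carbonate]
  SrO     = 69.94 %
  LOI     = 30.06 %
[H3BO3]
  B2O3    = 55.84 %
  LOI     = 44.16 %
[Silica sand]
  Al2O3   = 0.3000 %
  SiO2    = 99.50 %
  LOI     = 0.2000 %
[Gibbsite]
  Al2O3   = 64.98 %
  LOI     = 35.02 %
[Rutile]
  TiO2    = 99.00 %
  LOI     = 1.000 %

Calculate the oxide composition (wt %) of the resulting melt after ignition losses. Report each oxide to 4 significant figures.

The whole derivation holds full precision in all steps; values along the way appear (rounded to four significant digits) when written out; each reported number takes just one rounding — all derived quantities, which include ignition loss, yield, the totals, net glass mass, six oxide percentages, are re-derived in full float precision, as set out in either problem or answer, from the weighed amounts on 1374 g of glass.
Per-oxide mass from batch:
  SrO: 293.4·0.6994 = 205.2 g
  Al2O3: 608.1·0.003000 + 189.1·0.6498 = 124.7 g
  TiO2: 184.4·0.9900 = 182.6 g
  B2O3: 158.3·0.4799 + 262.0·0.5584 = 222.3 g
  SiO2: 608.1·0.9950 = 605.1 g
  Na2O: 158.3·0.2155 = 34.11 g
LOI: 158.3·0.3046 + 293.4·0.3006 + 262.0·0.4416 + 608.1·0.002000 + 189.1·0.3502 + 184.4·0.01000 = 321.4 g
batch − LOI leaves glass = 1695 − 321.4 = 1374 g (the oxide masses sum to this)
percent share: oxide ÷ glass, ×100

Glass mass = 1374 g (batch 1695 − LOI 321.4).
Composition: SrO 14.94%, Al2O3 9.076%, TiO2 13.29%, B2O3 16.18%, SiO2 44.04%, Na2O 2.483%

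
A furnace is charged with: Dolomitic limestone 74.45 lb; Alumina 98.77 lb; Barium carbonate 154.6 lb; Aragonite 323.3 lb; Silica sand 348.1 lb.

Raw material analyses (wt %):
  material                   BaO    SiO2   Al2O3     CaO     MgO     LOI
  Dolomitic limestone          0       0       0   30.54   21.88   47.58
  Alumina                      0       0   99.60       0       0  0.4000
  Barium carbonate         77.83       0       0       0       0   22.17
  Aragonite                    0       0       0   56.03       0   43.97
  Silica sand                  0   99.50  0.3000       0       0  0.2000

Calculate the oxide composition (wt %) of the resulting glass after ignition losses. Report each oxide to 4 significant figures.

All arithmetic maintains full float precision at every stage. In-progress results are printed rounded to four significant figures alongside each step — a single rounding yields every reported result. The derived quantities (yield, five oxide percentages, net glass mass, totals, ignition loss) are rebuilt using the weight values at 786.3 lb of glass in full precision, exactly as shown in the question or the answer.
Oxide masses out of the charge:
  BaO: 154.6·0.7783 = 120.3 lb
  SiO2: 348.1·0.9950 = 346.4 lb
  Al2O3: 98.77·0.9960 + 348.1·0.003000 = 99.42 lb
  CaO: 74.45·0.3054 + 323.3·0.5603 = 203.9 lb
  MgO: 74.45·0.2188 = 16.29 lb
LOI: 74.45·0.4758 + 98.77·0.004000 + 154.6·0.2217 + 323.3·0.4397 + 348.1·0.002000 = 212.9 lb
Glass mass = batch − LOI = 999.2 − 212.9 = 786.3 lb (the oxide masses sum to this)
percent share: oxide ÷ glass, ×100

Glass mass = 786.3 lb (batch 999.2 − LOI 212.9).
Composition: BaO 15.30%, SiO2 44.05%, Al2O3 12.64%, CaO 25.93%, MgO 2.072%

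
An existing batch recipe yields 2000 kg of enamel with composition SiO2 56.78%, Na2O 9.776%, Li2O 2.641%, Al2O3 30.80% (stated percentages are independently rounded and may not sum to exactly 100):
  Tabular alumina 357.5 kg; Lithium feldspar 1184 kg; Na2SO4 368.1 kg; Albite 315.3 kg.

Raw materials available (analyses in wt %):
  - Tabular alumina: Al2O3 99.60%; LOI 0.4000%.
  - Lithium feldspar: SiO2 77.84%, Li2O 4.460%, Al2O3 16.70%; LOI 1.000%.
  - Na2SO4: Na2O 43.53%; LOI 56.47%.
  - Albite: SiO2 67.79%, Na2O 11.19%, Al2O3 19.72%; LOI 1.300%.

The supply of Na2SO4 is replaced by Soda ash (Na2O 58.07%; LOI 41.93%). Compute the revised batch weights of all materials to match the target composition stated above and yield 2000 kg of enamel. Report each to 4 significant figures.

In-progress results are printed rounded to 4 significant digits. Full float precision is maintained from first step to last — every reported value carries a single rounding. The derived quantities are carried in full precision (net glass mass, ignition loss, four oxide percentages, yield, totals) using the weight values on 2000 kg of glass, as given in either problem or answer.
Target oxide masses per 2000 kg enamel:
  SiO2: 56.78% × 2000 = 1136 kg
  Na2O: 9.776% × 2000 = 195.5 kg
  Li2O: 2.641% × 2000 = 52.82 kg
  Al2O3: 30.80% × 2000 = 616.0 kg
Oxide-by-oxide audit working from each reported weight, for the quoted basis mass (each sum matches its target mass exact up to rounding of places):
  SiO2: 1184·0.7784 + 315.3·0.6779 = 1135 kg (target 1136 kg)
  Na2O: 275.9·0.5807 + 315.3·0.1119 = 195.5 kg (target 195.5 kg)
  Li2O: 1184·0.04460 = 52.81 kg (target 52.82 kg)
  Al2O3: 357.5·0.9960 + 1184·0.1670 + 315.3·0.1972 = 616.0 kg (target 616.0 kg)
Auditing the glass mass value: Σ batch − LOI loss = 2000 kg (per-oxide target masses sum to 2000 kg; basis as stated: 2000 kg — deltas are rounding alone).
Total batch = Σ batch = 2133 kg; ignition loss, Σ(batch × LOI) = 133.1 kg; yield = glass ÷ total batch = 93.76%.

Revised batch per 2000 kg enamel:
  Tabular alumina: 357.5 kg
  Lithium feldspar: 1184 kg
  Soda ash: 275.9 kg
  Albite: 315.3 kg
Total batch = 2133 kg; LOI loss = 133.1 kg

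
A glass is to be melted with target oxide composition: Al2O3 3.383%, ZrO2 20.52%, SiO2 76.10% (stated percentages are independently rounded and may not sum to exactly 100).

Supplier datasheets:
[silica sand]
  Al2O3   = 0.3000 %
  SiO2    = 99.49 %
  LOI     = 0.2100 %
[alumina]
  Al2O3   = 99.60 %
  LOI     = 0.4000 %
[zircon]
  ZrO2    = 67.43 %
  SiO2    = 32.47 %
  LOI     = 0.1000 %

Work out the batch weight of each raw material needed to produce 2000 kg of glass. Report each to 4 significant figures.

Batch per 2000 kg glass:
  silica sand: 1331 kg
  alumina: 63.92 kg
  zircon: 608.6 kg
Total batch = 2004 kg; LOI loss = 3.659 kg; yield = 99.82%

Full float precision is carried at every stage — in-progress results are printed with 4-significant-figure rounding between the steps. Each reported value receives exactly one rounding. All derived quantities are re-derived starting from the weights on 2000 kg of glass at full precision (LOI, the yield, the totals, three oxide percentages, net glass mass) as quoted within the problem or answer text.
Oxide mass targets, per 2000 kg glass:
  Al2O3: 3.383% × 2000 = 67.66 kg
  ZrO2: 20.52% × 2000 = 410.4 kg
  SiO2: 76.10% × 2000 = 1522 kg
Verifying the oxide balance with the batch weights as given, per the basis as stated (target by target, the sums agree up to rounding of the answer):
  Al2O3: 1331·0.003000 + 63.92·0.9960 = 67.66 kg (target 67.66 kg)
  ZrO2: 608.6·0.6743 = 410.4 kg (target 410.4 kg)
  SiO2: 1331·0.9949 + 608.6·0.3247 = 1522 kg (target 1522 kg)
Glass-mass sanity pass: total batch − LOI = 2000 kg (oxide target masses add up to 2000 kg; versus the stated basis of 2000 kg — rounding explains the deltas).
Adding the batch up: Σ batch = 2004 kg; LOI removed, Σ of batch·LOI: 3.659 kg; yield: glass divided by total = 99.82%.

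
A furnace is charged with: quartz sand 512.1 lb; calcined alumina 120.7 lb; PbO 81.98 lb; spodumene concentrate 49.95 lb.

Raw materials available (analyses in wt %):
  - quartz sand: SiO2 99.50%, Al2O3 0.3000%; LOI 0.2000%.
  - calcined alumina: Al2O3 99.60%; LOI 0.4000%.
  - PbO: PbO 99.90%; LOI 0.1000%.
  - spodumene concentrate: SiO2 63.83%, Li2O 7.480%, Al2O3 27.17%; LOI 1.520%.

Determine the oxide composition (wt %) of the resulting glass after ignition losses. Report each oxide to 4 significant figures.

The working math keeps full float precision from start to finish; in-progress results are shown, rounded to 4 significant digits, between the steps. Each reported value is rounded exactly once; derived quantities (four oxide percentages, totals, yield, net glass mass, ignition loss) are rebuilt using the weight values per 762.4 lb of glass at full float precision, exactly as shown in question or answer.
What the batch supplies per oxide:
  SiO2: 512.1·0.9950 + 49.95·0.6383 = 541.4 lb
  PbO: 81.98·0.9990 = 81.90 lb
  Li2O: 49.95·0.07480 = 3.736 lb
  Al2O3: 512.1·0.003000 + 120.7·0.9960 + 49.95·0.2717 = 135.3 lb
LOI: 512.1·0.002000 + 120.7·0.004000 + 81.98·0.001000 + 49.95·0.01520 = 2.348 lb
The glass mass, total less LOI, = 764.7 − 2.348 = 762.4 lb (equal to the oxide-mass sum)
each oxide over glass, ×100, is wt %

Glass mass = 762.4 lb (batch 764.7 − LOI 2.348).
Composition: SiO2 71.02%, PbO 10.74%, Li2O 0.4901%, Al2O3 17.75%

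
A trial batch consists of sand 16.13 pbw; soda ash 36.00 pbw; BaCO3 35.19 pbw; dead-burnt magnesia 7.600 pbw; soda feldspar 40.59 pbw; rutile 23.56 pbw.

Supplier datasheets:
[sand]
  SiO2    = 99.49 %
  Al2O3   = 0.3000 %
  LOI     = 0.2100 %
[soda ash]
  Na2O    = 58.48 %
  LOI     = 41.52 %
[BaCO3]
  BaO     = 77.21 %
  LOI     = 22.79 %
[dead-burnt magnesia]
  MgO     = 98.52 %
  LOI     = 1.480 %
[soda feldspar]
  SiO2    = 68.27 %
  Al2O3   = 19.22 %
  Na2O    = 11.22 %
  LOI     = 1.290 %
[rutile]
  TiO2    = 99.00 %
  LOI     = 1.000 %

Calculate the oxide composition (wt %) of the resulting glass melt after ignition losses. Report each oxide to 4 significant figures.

Intermediates are printed rounded to 4 significant figures in the working; every computation carries exact precision from start to finish; a single rounding completes every reported figure. The derived quantities, which include LOI, the six compositions, net glass mass, the yield, the totals, are recomputed at exact precision, exactly as shown in either problem or answer, from the batch weights on 135.2 pbw of glass.
Per-oxide mass from batch:
  TiO2: 23.56·0.9900 = 23.32 pbw
  SiO2: 16.13·0.9949 + 40.59·0.6827 = 43.76 pbw
  Al2O3: 16.13·0.003000 + 40.59·0.1922 = 7.850 pbw
  MgO: 7.600·0.9852 = 7.488 pbw
  BaO: 35.19·0.7721 = 27.17 pbw
  Na2O: 36.00·0.5848 + 40.59·0.1122 = 25.61 pbw
LOI: 16.13·0.002100 + 36.00·0.4152 + 35.19·0.2279 + 7.600·0.01480 + 40.59·0.01290 + 23.56·0.01000 = 23.87 pbw
batch − LOI leaves glass = 159.1 − 23.87 = 135.2 pbw (= Σ oxide masses)
percent by weight: oxide/glass ×100

Glass mass = 135.2 pbw (batch 159.1 − LOI 23.87).
Composition: TiO2 17.25%, SiO2 32.37%, Al2O3 5.806%, MgO 5.538%, BaO 20.10%, Na2O 18.94%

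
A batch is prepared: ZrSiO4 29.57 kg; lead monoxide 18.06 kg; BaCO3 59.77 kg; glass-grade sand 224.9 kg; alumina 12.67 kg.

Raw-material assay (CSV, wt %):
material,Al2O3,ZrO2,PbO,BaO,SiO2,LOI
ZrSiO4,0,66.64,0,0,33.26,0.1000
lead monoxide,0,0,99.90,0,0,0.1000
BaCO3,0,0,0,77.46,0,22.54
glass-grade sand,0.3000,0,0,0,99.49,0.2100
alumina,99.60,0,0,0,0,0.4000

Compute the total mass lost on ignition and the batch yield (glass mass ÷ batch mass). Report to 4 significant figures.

Full precision is kept in all steps — mid-chain values are displayed, rounded to 4 significant figures, as written — every reported figure includes exactly one rounding; derived quantities (five oxide percentages, glass mass, ignition loss, the yield, the totals) are carried using the weight values at 330.9 kg of glass at full float precision exactly as shown in problem or answer.
Material-by-material LOI:
  ZrSiO4: 29.57 × 0.001000 = 0.02957 kg
  lead monoxide: 18.06 × 0.001000 = 0.01806 kg
  BaCO3: 59.77 × 0.2254 = 13.47 kg
  glass-grade sand: 224.9 × 0.002100 = 0.4723 kg
  alumina: 12.67 × 0.004000 = 0.05068 kg
Total LOI = 14.04 kg
Glass = batch − LOI = 345.0 − 14.04 = 330.9 kg

LOI loss = 14.04 kg; glass = 330.9 kg; yield = 95.93%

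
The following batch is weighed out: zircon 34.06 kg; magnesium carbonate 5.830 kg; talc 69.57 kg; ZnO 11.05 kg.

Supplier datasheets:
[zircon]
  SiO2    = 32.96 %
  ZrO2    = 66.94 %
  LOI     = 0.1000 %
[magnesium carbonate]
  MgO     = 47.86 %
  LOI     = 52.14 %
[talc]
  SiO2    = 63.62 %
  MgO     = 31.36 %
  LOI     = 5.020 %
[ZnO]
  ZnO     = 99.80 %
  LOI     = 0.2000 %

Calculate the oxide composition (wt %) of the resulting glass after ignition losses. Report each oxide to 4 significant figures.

Glass mass = 113.9 kg (batch 120.5 − LOI 6.588).
Composition: SiO2 48.71%, ZnO 9.680%, MgO 21.60%, ZrO2 20.01%

In-progress results appear, with 4-significant-figure rounding, between the steps; the whole derivation holds full float precision at each step — every reported number takes a single rounding — all derived quantities are recomputed from the batch weights for 113.9 kg of glass at full float precision (yield, four oxide percentages, the totals, LOI, glass mass) as quoted within problem or answer.
Oxide-by-oxide delivered mass:
  SiO2: 34.06·0.3296 + 69.57·0.6362 = 55.49 kg
  ZnO: 11.05·0.9980 = 11.03 kg
  MgO: 5.830·0.4786 + 69.57·0.3136 = 24.61 kg
  ZrO2: 34.06·0.6694 = 22.80 kg
LOI: 34.06·0.001000 + 5.830·0.5214 + 69.57·0.05020 + 11.05·0.002000 = 6.588 kg
Resulting glass, batch − LOI: 120.5 − 6.588 = 113.9 kg (= Σ oxide masses)
each wt % is 100 × oxide ÷ glass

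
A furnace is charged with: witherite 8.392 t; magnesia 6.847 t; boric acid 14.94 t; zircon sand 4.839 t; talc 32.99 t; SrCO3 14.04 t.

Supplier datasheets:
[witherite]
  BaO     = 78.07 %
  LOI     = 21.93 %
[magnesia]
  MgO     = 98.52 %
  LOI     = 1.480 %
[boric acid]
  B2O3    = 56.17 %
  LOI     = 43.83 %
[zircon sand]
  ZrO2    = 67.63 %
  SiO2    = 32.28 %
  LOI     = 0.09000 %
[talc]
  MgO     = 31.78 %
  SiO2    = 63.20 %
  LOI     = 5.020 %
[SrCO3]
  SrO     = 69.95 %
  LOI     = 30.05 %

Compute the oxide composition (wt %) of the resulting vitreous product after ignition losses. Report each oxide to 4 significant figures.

The whole derivation keeps full precision at each step. Mid-chain values are printed rounded to four significant digits. A single rounding completes every reported number. The derived quantities, including totals, net glass mass, LOI, six oxide percentages, the yield, are carried from the batch weights on 67.68 t of glass at full float precision exactly as printed in the problem or the answer.
Oxide masses out of the charge:
  MgO: 6.847·0.9852 + 32.99·0.3178 = 17.23 t
  ZrO2: 4.839·0.6763 = 3.273 t
  SrO: 14.04·0.6995 = 9.821 t
  B2O3: 14.94·0.5617 = 8.392 t
  SiO2: 4.839·0.3228 + 32.99·0.6320 = 22.41 t
  BaO: 8.392·0.7807 = 6.552 t
LOI: 8.392·0.2193 + 6.847·0.01480 + 14.94·0.4383 + 4.839·9.000e-04 + 32.99·0.05020 + 14.04·0.3005 = 14.37 t
Resulting glass, batch − LOI: 82.05 − 14.37 = 67.68 t (= the summed oxide contributions)
wt % = 100 × oxide mass / glass mass

Glass mass = 67.68 t (batch 82.05 − LOI 14.37).
Composition: MgO 25.46%, ZrO2 4.836%, SrO 14.51%, B2O3 12.40%, SiO2 33.11%, BaO 9.681%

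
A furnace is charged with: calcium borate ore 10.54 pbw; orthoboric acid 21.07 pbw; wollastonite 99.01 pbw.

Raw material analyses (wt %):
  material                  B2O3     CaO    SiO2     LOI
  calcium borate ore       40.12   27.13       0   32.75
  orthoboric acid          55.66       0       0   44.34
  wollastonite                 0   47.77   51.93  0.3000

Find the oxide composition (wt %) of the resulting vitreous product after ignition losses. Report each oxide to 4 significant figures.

Glass mass = 117.5 pbw (batch 130.6 − LOI 13.09).
Composition: B2O3 13.58%, CaO 42.68%, SiO2 43.75%

Intermediates are shown rounded to 4 significant digits as written — the working math keeps full float precision from start to finish. Each reported value is rounded once only — the derived quantities are rebuilt at full precision (glass mass, totals, three oxide percentages, ignition loss, the yield) from the batch weights per 117.5 pbw of glass as given in question or answer.
Mass of each oxide from the mix:
  B2O3: 10.54·0.4012 + 21.07·0.5566 = 15.96 pbw
  CaO: 10.54·0.2713 + 99.01·0.4777 = 50.16 pbw
  SiO2: 99.01·0.5193 = 51.42 pbw
LOI: 10.54·0.3275 + 21.07·0.4434 + 99.01·0.003000 = 13.09 pbw
Glass = total batch minus LOI = 130.6 − 13.09 = 117.5 pbw (= Σ oxide masses)
oxide / glass × 100 gives the wt %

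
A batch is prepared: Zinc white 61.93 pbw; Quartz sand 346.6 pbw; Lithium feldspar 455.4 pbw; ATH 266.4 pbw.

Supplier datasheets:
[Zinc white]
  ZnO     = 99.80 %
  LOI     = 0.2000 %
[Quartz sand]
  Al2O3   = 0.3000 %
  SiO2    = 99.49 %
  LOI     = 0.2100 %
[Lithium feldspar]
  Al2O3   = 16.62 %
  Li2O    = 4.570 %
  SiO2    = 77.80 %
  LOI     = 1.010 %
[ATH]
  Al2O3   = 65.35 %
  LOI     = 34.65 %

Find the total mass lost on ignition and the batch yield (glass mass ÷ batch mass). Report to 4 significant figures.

LOI loss = 97.76 pbw; glass = 1033 pbw; yield = 91.35%

Rounding to four significant figures governs every mid-chain value as shown — each numeric step runs at full float precision at all times. Each reported figure takes a single rounding; all derived quantities are re-derived at exact precision (four oxide percentages, glass mass, the yield, LOI, totals) from the batch weights at 1033 pbw of glass precisely as stated by the question or the answer.
Loss on ignition, line by line:
  Zinc white: 61.93 × 0.002000 = 0.1239 pbw
  Quartz sand: 346.6 × 0.002100 = 0.7279 pbw
  Lithium feldspar: 455.4 × 0.01010 = 4.600 pbw
  ATH: 266.4 × 0.3465 = 92.31 pbw
Total LOI = 97.76 pbw
Glass = batch − LOI = 1130 − 97.76 = 1033 pbw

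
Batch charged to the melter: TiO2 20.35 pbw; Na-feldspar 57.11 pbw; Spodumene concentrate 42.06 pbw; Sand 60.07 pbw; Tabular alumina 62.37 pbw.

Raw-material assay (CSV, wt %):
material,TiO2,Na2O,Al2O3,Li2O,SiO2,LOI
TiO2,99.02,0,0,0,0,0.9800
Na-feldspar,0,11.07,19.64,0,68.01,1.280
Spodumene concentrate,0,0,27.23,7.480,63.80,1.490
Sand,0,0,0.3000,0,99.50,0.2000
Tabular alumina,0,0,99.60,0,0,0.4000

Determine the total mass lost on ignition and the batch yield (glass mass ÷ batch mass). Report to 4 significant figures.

Rounding to 4 significant digits extends to each in-between result as shown. Full float precision is kept throughout. Every reported value takes exactly one rounding — all derived quantities, including five oxide percentages, net glass mass, ignition loss, totals, the yield, are carried starting from the weights per 240.0 pbw of glass in exact precision, as written in question or answer.
Per-material ignition loss:
  TiO2: 20.35 × 0.009800 = 0.1994 pbw
  Na-feldspar: 57.11 × 0.01280 = 0.7310 pbw
  Spodumene concentrate: 42.06 × 0.01490 = 0.6267 pbw
  Sand: 60.07 × 0.002000 = 0.1201 pbw
  Tabular alumina: 62.37 × 0.004000 = 0.2495 pbw
Total LOI = 1.927 pbw
Glass = batch − LOI = 242.0 − 1.927 = 240.0 pbw

LOI loss = 1.927 pbw; glass = 240.0 pbw; yield = 99.20%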